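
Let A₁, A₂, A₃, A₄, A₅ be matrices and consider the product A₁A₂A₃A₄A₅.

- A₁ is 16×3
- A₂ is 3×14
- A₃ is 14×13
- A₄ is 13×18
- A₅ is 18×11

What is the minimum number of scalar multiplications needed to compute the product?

2370

Adjacent pairs: A₁A₂ = 16·3·14 = 672; A₂A₃ = 3·14·13 = 546; A₃A₄ = 14·13·18 = 3276; A₄A₅ = 13·18·11 = 2574.
Length 3: A₁..A₃: k=1: 0+546+16·3·13=1170; k=2: 672+0+16·14·13=3584 → min 1170 | A₂..A₄: k=2: 0+3276+3·14·18=4032; k=3: 546+0+3·13·18=1248 → min 1248 | A₃..A₅: k=3: 0+2574+14·13·11=4576; k=4: 3276+0+14·18·11=6048 → min 4576.
Length 4: A₁..A₄: k=1: 0+1248+16·3·18=2112; k=2: 672+3276+16·14·18=7980; k=3: 1170+0+16·13·18=4914 → min 2112 | A₂..A₅: k=2: 0+4576+3·14·11=5038; k=3: 546+2574+3·13·11=3549; k=4: 1248+0+3·18·11=1842 → min 1842.
Length 5: A₁..A₅: k=1: 0+1842+16·3·11=2370; k=2: 672+4576+16·14·11=7712; k=3: 1170+2574+16·13·11=6032; k=4: 2112+0+16·18·11=5280 → min 2370.
Optimal order: (A₁(((A₂A₃)A₄)A₅)) with cost 2370.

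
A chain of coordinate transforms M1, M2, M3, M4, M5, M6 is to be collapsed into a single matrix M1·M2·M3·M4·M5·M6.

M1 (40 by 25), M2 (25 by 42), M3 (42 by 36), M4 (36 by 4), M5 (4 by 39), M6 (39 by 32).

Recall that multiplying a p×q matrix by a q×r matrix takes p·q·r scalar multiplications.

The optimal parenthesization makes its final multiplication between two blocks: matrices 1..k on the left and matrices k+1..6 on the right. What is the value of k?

Adjacent pairs: M1M2 = 40·25·42 = 42000; M2M3 = 25·42·36 = 37800; M3M4 = 42·36·4 = 6048; M4M5 = 36·4·39 = 5616; M5M6 = 4·39·32 = 4992.
Length 3: M1..M3: k=1: 0+37800+40·25·36=73800; k=2: 42000+0+40·42·36=102480 → min 73800 | M2..M4: k=2: 0+6048+25·42·4=10248; k=3: 37800+0+25·36·4=41400 → min 10248 | M3..M5: k=3: 0+5616+42·36·39=64584; k=4: 6048+0+42·4·39=12600 → min 12600 | M4..M6: k=4: 0+4992+36·4·32=9600; k=5: 5616+0+36·39·32=50544 → min 9600.
Length 4: M1..M4: k=1: 0+10248+40·25·4=14248; k=2: 42000+6048+40·42·4=54768; k=3: 73800+0+40·36·4=79560 → min 14248 | M2..M5: k=2: 0+12600+25·42·39=53550; k=3: 37800+5616+25·36·39=78516; k=4: 10248+0+25·4·39=14148 → min 14148 | M3..M6: k=3: 0+9600+42·36·32=57984; k=4: 6048+4992+42·4·32=16416; k=5: 12600+0+42·39·32=65016 → min 16416.
Length 5: M1..M5: k=1: 0+14148+40·25·39=53148; k=2: 42000+12600+40·42·39=120120; k=3: 73800+5616+40·36·39=135576; k=4: 14248+0+40·4·39=20488 → min 20488 | M2..M6: k=2: 0+16416+25·42·32=50016; k=3: 37800+9600+25·36·32=76200; k=4: 10248+4992+25·4·32=18440; k=5: 14148+0+25·39·32=45348 → min 18440.
Top-level splits: k=1: (M1..M1)·(M2..M6) → 0+18440+40·25·32 = 50440; k=2: (M1..M2)·(M3..M6) → 42000+16416+40·42·32 = 112176; k=3: (M1..M3)·(M4..M6) → 73800+9600+40·36·32 = 129480; k=4: (M1..M4)·(M5..M6) → 14248+4992+40·4·32 = 24360; k=5: (M1..M5)·(M6..M6) → 20488+0+40·39·32 = 70408.
Best split is after M4, i.e. k = 4.

4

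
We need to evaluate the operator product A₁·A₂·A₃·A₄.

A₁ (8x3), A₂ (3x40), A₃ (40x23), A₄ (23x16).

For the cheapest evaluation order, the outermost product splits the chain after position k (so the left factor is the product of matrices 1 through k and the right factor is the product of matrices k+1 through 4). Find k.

1

Adjacent pairs: A₁A₂ = 8·3·40 = 960; A₂A₃ = 3·40·23 = 2760; A₃A₄ = 40·23·16 = 14720.
Length 3: A₁..A₃: k=1: 0+2760+8·3·23=3312; k=2: 960+0+8·40·23=8320 → min 3312 | A₂..A₄: k=2: 0+14720+3·40·16=16640; k=3: 2760+0+3·23·16=3864 → min 3864.
Top-level splits: k=1: (A₁..A₁)·(A₂..A₄) → 0+3864+8·3·16 = 4248; k=2: (A₁..A₂)·(A₃..A₄) → 960+14720+8·40·16 = 20800; k=3: (A₁..A₃)·(A₄..A₄) → 3312+0+8·23·16 = 6256.
Best split is after A₁, i.e. k = 1.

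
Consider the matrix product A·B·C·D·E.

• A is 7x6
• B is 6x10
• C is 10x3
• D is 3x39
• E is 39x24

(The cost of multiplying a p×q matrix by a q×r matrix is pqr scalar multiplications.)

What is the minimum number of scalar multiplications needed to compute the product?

Adjacent pairs: AB = 7·6·10 = 420; BC = 6·10·3 = 180; CD = 10·3·39 = 1170; DE = 3·39·24 = 2808.
Length 3: A..C: k=1: 0+180+7·6·3=306; k=2: 420+0+7·10·3=630 → min 306 | B..D: k=2: 0+1170+6·10·39=3510; k=3: 180+0+6·3·39=882 → min 882 | C..E: k=3: 0+2808+10·3·24=3528; k=4: 1170+0+10·39·24=10530 → min 3528.
Length 4: A..D: k=1: 0+882+7·6·39=2520; k=2: 420+1170+7·10·39=4320; k=3: 306+0+7·3·39=1125 → min 1125 | B..E: k=2: 0+3528+6·10·24=4968; k=3: 180+2808+6·3·24=3420; k=4: 882+0+6·39·24=6498 → min 3420.
Length 5: A..E: k=1: 0+3420+7·6·24=4428; k=2: 420+3528+7·10·24=5628; k=3: 306+2808+7·3·24=3618; k=4: 1125+0+7·39·24=7677 → min 3618.
Optimal order: ((A·(B·C))·(D·E)) with cost 3618.

3618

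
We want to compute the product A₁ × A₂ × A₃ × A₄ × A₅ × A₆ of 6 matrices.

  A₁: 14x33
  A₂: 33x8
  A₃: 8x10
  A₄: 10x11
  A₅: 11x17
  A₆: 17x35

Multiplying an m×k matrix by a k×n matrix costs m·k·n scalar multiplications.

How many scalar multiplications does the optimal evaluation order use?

Adjacent pairs: A₁A₂ = 14·33·8 = 3696; A₂A₃ = 33·8·10 = 2640; A₃A₄ = 8·10·11 = 880; A₄A₅ = 10·11·17 = 1870; A₅A₆ = 11·17·35 = 6545.
Length 3: A₁..A₃: k=1: 0+2640+14·33·10=7260; k=2: 3696+0+14·8·10=4816 → min 4816 | A₂..A₄: k=2: 0+880+33·8·11=3784; k=3: 2640+0+33·10·11=6270 → min 3784 | A₃..A₅: k=3: 0+1870+8·10·17=3230; k=4: 880+0+8·11·17=2376 → min 2376 | A₄..A₆: k=4: 0+6545+10·11·35=10395; k=5: 1870+0+10·17·35=7820 → min 7820.
Length 4: A₁..A₄: k=1: 0+3784+14·33·11=8866; k=2: 3696+880+14·8·11=5808; k=3: 4816+0+14·10·11=6356 → min 5808 | A₂..A₅: k=2: 0+2376+33·8·17=6864; k=3: 2640+1870+33·10·17=10120; k=4: 3784+0+33·11·17=9955 → min 6864 | A₃..A₆: k=3: 0+7820+8·10·35=10620; k=4: 880+6545+8·11·35=10505; k=5: 2376+0+8·17·35=7136 → min 7136.
Length 5: A₁..A₅: k=1: 0+6864+14·33·17=14718; k=2: 3696+2376+14·8·17=7976; k=3: 4816+1870+14·10·17=9066; k=4: 5808+0+14·11·17=8426 → min 7976 | A₂..A₆: k=2: 0+7136+33·8·35=16376; k=3: 2640+7820+33·10·35=22010; k=4: 3784+6545+33·11·35=23034; k=5: 6864+0+33·17·35=26499 → min 16376.
Length 6: A₁..A₆: k=1: 0+16376+14·33·35=32546; k=2: 3696+7136+14·8·35=14752; k=3: 4816+7820+14·10·35=17536; k=4: 5808+6545+14·11·35=17743; k=5: 7976+0+14·17·35=16306 → min 14752.
Optimal order: ((A₁ × A₂) × (((A₃ × A₄) × A₅) × A₆)) with cost 14752.

14752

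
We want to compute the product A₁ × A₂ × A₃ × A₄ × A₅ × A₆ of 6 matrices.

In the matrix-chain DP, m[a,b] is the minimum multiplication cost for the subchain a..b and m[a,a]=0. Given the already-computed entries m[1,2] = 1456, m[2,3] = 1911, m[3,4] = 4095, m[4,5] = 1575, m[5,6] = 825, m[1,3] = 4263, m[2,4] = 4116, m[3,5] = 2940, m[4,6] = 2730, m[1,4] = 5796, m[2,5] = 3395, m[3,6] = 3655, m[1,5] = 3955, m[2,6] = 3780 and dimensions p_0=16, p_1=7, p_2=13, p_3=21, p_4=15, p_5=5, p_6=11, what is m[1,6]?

4835

m[1,6] = min over k∈[1,5] of m[1,k]+m[k+1,6]+p_{0}·p_k·p_{6}.
k=1: 0 + 3780 + 16·7·11 = 5012; k=2: 1456 + 3655 + 16·13·11 = 7399; k=3: 4263 + 2730 + 16·21·11 = 10689; k=4: 5796 + 825 + 16·15·11 = 9261; k=5: 3955 + 0 + 16·5·11 = 4835.
Minimum: 4835 at k=5.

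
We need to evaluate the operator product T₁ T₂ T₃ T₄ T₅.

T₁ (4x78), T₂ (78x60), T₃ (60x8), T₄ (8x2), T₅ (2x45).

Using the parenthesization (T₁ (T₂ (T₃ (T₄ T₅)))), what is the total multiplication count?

(T₄ T₅): 8×2 by 2×45 → 8×45, cost 8·2·45 = 720
(T₃ (T₄ T₅)): 60×8 by 8×45 → 60×45, cost 60·8·45 = 21600; cumulative 22320
(T₂ (T₃ (T₄ T₅))): 78×60 by 60×45 → 78×45, cost 78·60·45 = 210600; cumulative 232920
(T₁ (T₂ (T₃ (T₄ T₅)))): 4×78 by 78×45 → 4×45, cost 4·78·45 = 14040; cumulative 246960
Total: 246960 scalar multiplications.

246960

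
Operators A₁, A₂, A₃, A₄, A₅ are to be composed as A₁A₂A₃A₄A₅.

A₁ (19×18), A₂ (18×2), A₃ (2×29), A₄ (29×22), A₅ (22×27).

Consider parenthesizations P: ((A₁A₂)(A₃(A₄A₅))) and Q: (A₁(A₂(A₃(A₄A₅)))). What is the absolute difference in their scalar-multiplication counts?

Order P = ((A₁A₂)(A₃(A₄A₅))): (A₁A₂): 19×18 by 18×2 → 19×2, cost 19·18·2 = 684; (A₄A₅): 29×22 by 22×27 → 29×27, cost 29·22·27 = 17226; (A₃(A₄A₅)): 2×29 by 29×27 → 2×27, cost 2·29·27 = 1566; cumulative 18792; ((A₁A₂)(A₃(A₄A₅))): 19×2 by 2×27 → 19×27, cost 19·2·27 = 1026; cumulative 20502. Total 20502.
Order Q = (A₁(A₂(A₃(A₄A₅)))): (A₄A₅): 29×22 by 22×27 → 29×27, cost 29·22·27 = 17226; (A₃(A₄A₅)): 2×29 by 29×27 → 2×27, cost 2·29·27 = 1566; cumulative 18792; (A₂(A₃(A₄A₅))): 18×2 by 2×27 → 18×27, cost 18·2·27 = 972; cumulative 19764; (A₁(A₂(A₃(A₄A₅)))): 19×18 by 18×27 → 19×27, cost 19·18·27 = 9234; cumulative 28998. Total 28998.
Difference: |20502 − 28998| = 8496.

8496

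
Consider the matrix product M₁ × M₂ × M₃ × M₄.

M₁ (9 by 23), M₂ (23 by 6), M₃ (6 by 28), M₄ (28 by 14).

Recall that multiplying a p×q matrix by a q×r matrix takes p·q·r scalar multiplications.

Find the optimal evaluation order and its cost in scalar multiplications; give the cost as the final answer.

Adjacent pairs: M₁M₂ = 9·23·6 = 1242; M₂M₃ = 23·6·28 = 3864; M₃M₄ = 6·28·14 = 2352.
Length 3: M₁..M₃: k=1: 0+3864+9·23·28=9660; k=2: 1242+0+9·6·28=2754 → min 2754 | M₂..M₄: k=2: 0+2352+23·6·14=4284; k=3: 3864+0+23·28·14=12880 → min 4284.
Length 4: M₁..M₄: k=1: 0+4284+9·23·14=7182; k=2: 1242+2352+9·6·14=4350; k=3: 2754+0+9·28·14=6282 → min 4350.
Optimal parenthesization: ((M₁ × M₂) × (M₃ × M₄)) with cost 4350.

4350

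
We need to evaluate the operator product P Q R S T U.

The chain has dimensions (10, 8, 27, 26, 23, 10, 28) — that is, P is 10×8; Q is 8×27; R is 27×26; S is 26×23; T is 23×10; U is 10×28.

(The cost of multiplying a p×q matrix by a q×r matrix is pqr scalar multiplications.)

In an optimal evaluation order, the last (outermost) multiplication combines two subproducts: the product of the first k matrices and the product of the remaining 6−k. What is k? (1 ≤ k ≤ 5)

5

Adjacent pairs: PQ = 10·8·27 = 2160; QR = 8·27·26 = 5616; RS = 27·26·23 = 16146; ST = 26·23·10 = 5980; TU = 23·10·28 = 6440.
Length 3: P..R: k=1: 0+5616+10·8·26=7696; k=2: 2160+0+10·27·26=9180 → min 7696 | Q..S: k=2: 0+16146+8·27·23=21114; k=3: 5616+0+8·26·23=10400 → min 10400 | R..T: k=3: 0+5980+27·26·10=13000; k=4: 16146+0+27·23·10=22356 → min 13000 | S..U: k=4: 0+6440+26·23·28=23184; k=5: 5980+0+26·10·28=13260 → min 13260.
Length 4: P..S: k=1: 0+10400+10·8·23=12240; k=2: 2160+16146+10·27·23=24516; k=3: 7696+0+10·26·23=13676 → min 12240 | Q..T: k=2: 0+13000+8·27·10=15160; k=3: 5616+5980+8·26·10=13676; k=4: 10400+0+8·23·10=12240 → min 12240 | R..U: k=3: 0+13260+27·26·28=32916; k=4: 16146+6440+27·23·28=39974; k=5: 13000+0+27·10·28=20560 → min 20560.
Length 5: P..T: k=1: 0+12240+10·8·10=13040; k=2: 2160+13000+10·27·10=17860; k=3: 7696+5980+10·26·10=16276; k=4: 12240+0+10·23·10=14540 → min 13040 | Q..U: k=2: 0+20560+8·27·28=26608; k=3: 5616+13260+8·26·28=24700; k=4: 10400+6440+8·23·28=21992; k=5: 12240+0+8·10·28=14480 → min 14480.
Top-level splits: k=1: (P..P)·(Q..U) → 0+14480+10·8·28 = 16720; k=2: (P..Q)·(R..U) → 2160+20560+10·27·28 = 30280; k=3: (P..R)·(S..U) → 7696+13260+10·26·28 = 28236; k=4: (P..S)·(T..U) → 12240+6440+10·23·28 = 25120; k=5: (P..T)·(U..U) → 13040+0+10·10·28 = 15840.
Best split is after T, i.e. k = 5.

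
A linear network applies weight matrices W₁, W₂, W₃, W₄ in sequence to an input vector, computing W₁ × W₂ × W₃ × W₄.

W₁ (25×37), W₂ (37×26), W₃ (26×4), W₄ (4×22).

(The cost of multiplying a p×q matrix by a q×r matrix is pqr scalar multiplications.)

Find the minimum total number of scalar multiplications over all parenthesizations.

9748

Adjacent pairs: W₁W₂ = 25·37·26 = 24050; W₂W₃ = 37·26·4 = 3848; W₃W₄ = 26·4·22 = 2288.
Length 3: W₁..W₃: k=1: 0+3848+25·37·4=7548; k=2: 24050+0+25·26·4=26650 → min 7548 | W₂..W₄: k=2: 0+2288+37·26·22=23452; k=3: 3848+0+37·4·22=7104 → min 7104.
Length 4: W₁..W₄: k=1: 0+7104+25·37·22=27454; k=2: 24050+2288+25·26·22=40638; k=3: 7548+0+25·4·22=9748 → min 9748.
Optimal order: ((W₁ × (W₂ × W₃)) × W₄) with cost 9748.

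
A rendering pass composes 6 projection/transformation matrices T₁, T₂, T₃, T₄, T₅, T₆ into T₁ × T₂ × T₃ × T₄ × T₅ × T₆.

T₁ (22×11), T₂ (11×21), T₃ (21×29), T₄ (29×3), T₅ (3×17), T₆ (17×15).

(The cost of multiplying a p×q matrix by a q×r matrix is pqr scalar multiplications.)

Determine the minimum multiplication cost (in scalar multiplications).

5001

Adjacent pairs: T₁T₂ = 22·11·21 = 5082; T₂T₃ = 11·21·29 = 6699; T₃T₄ = 21·29·3 = 1827; T₄T₅ = 29·3·17 = 1479; T₅T₆ = 3·17·15 = 765.
Length 3: T₁..T₃: k=1: 0+6699+22·11·29=13717; k=2: 5082+0+22·21·29=18480 → min 13717 | T₂..T₄: k=2: 0+1827+11·21·3=2520; k=3: 6699+0+11·29·3=7656 → min 2520 | T₃..T₅: k=3: 0+1479+21·29·17=11832; k=4: 1827+0+21·3·17=2898 → min 2898 | T₄..T₆: k=4: 0+765+29·3·15=2070; k=5: 1479+0+29·17·15=8874 → min 2070.
Length 4: T₁..T₄: k=1: 0+2520+22·11·3=3246; k=2: 5082+1827+22·21·3=8295; k=3: 13717+0+22·29·3=15631 → min 3246 | T₂..T₅: k=2: 0+2898+11·21·17=6825; k=3: 6699+1479+11·29·17=13601; k=4: 2520+0+11·3·17=3081 → min 3081 | T₃..T₆: k=3: 0+2070+21·29·15=11205; k=4: 1827+765+21·3·15=3537; k=5: 2898+0+21·17·15=8253 → min 3537.
Length 5: T₁..T₅: k=1: 0+3081+22·11·17=7195; k=2: 5082+2898+22·21·17=15834; k=3: 13717+1479+22·29·17=26042; k=4: 3246+0+22·3·17=4368 → min 4368 | T₂..T₆: k=2: 0+3537+11·21·15=7002; k=3: 6699+2070+11·29·15=13554; k=4: 2520+765+11·3·15=3780; k=5: 3081+0+11·17·15=5886 → min 3780.
Length 6: T₁..T₆: k=1: 0+3780+22·11·15=7410; k=2: 5082+3537+22·21·15=15549; k=3: 13717+2070+22·29·15=25357; k=4: 3246+765+22·3·15=5001; k=5: 4368+0+22·17·15=9978 → min 5001.
Optimal order: ((T₁ × (T₂ × (T₃ × T₄))) × (T₅ × T₆)) with cost 5001.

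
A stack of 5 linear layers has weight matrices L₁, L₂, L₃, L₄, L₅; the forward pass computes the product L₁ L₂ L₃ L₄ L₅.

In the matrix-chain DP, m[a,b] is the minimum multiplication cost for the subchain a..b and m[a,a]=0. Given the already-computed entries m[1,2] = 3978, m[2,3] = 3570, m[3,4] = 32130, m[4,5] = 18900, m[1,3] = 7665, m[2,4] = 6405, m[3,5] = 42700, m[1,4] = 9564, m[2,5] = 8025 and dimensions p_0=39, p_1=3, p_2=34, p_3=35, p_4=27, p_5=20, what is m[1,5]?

m[1,5] = min over k∈[1,4] of m[1,k]+m[k+1,5]+p_{0}·p_k·p_{5}.
k=1: 0 + 8025 + 39·3·20 = 10365; k=2: 3978 + 42700 + 39·34·20 = 73198; k=3: 7665 + 18900 + 39·35·20 = 53865; k=4: 9564 + 0 + 39·27·20 = 30624.
Minimum: 10365 at k=1.

10365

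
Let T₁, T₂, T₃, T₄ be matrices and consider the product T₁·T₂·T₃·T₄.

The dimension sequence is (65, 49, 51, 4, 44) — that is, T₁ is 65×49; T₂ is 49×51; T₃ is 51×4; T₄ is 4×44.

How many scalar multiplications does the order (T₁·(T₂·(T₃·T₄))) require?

(T₃·T₄): 51×4 by 4×44 → 51×44, cost 51·4·44 = 8976
(T₂·(T₃·T₄)): 49×51 by 51×44 → 49×44, cost 49·51·44 = 109956; cumulative 118932
(T₁·(T₂·(T₃·T₄))): 65×49 by 49×44 → 65×44, cost 65·49·44 = 140140; cumulative 259072
Total: 259072 scalar multiplications.

259072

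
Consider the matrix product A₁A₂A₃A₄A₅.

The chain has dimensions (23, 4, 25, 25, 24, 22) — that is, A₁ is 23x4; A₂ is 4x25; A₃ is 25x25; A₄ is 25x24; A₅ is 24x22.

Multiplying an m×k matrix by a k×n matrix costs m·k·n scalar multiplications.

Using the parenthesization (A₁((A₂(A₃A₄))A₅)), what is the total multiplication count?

(A₃A₄): 25×25 by 25×24 → 25×24, cost 25·25·24 = 15000
(A₂(A₃A₄)): 4×25 by 25×24 → 4×24, cost 4·25·24 = 2400; cumulative 17400
((A₂(A₃A₄))A₅): 4×24 by 24×22 → 4×22, cost 4·24·22 = 2112; cumulative 19512
(A₁((A₂(A₃A₄))A₅)): 23×4 by 4×22 → 23×22, cost 23·4·22 = 2024; cumulative 21536
Total: 21536 scalar multiplications.

21536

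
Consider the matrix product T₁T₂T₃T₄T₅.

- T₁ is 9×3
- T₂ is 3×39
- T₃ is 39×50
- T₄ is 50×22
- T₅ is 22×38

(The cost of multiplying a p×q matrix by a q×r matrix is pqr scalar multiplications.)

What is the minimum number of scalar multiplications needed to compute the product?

12684

Adjacent pairs: T₁T₂ = 9·3·39 = 1053; T₂T₃ = 3·39·50 = 5850; T₃T₄ = 39·50·22 = 42900; T₄T₅ = 50·22·38 = 41800.
Length 3: T₁..T₃: k=1: 0+5850+9·3·50=7200; k=2: 1053+0+9·39·50=18603 → min 7200 | T₂..T₄: k=2: 0+42900+3·39·22=45474; k=3: 5850+0+3·50·22=9150 → min 9150 | T₃..T₅: k=3: 0+41800+39·50·38=115900; k=4: 42900+0+39·22·38=75504 → min 75504.
Length 4: T₁..T₄: k=1: 0+9150+9·3·22=9744; k=2: 1053+42900+9·39·22=51675; k=3: 7200+0+9·50·22=17100 → min 9744 | T₂..T₅: k=2: 0+75504+3·39·38=79950; k=3: 5850+41800+3·50·38=53350; k=4: 9150+0+3·22·38=11658 → min 11658.
Length 5: T₁..T₅: k=1: 0+11658+9·3·38=12684; k=2: 1053+75504+9·39·38=89895; k=3: 7200+41800+9·50·38=66100; k=4: 9744+0+9·22·38=17268 → min 12684.
Optimal order: (T₁(((T₂T₃)T₄)T₅)) with cost 12684.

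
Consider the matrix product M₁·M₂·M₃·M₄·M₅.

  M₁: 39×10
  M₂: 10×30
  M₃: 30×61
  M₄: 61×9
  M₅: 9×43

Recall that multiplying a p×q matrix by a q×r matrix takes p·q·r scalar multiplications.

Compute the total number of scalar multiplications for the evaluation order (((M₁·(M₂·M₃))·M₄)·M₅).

78594

(M₂·M₃): 10×30 by 30×61 → 10×61, cost 10·30·61 = 18300
(M₁·(M₂·M₃)): 39×10 by 10×61 → 39×61, cost 39·10·61 = 23790; cumulative 42090
((M₁·(M₂·M₃))·M₄): 39×61 by 61×9 → 39×9, cost 39·61·9 = 21411; cumulative 63501
(((M₁·(M₂·M₃))·M₄)·M₅): 39×9 by 9×43 → 39×43, cost 39·9·43 = 15093; cumulative 78594
Total: 78594 scalar multiplications.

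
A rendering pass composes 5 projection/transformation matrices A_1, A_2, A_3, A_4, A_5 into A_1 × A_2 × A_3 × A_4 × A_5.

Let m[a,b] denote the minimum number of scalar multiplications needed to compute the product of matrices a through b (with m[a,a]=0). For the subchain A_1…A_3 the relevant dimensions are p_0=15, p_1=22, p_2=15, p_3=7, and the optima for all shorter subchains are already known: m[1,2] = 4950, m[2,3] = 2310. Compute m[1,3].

m[1,3] = min over k∈[1,2] of m[1,k]+m[k+1,3]+p_{0}·p_k·p_{3}.
k=1: 0 + 2310 + 15·22·7 = 4620; k=2: 4950 + 0 + 15·15·7 = 6525.
Minimum: 4620 at k=1.

4620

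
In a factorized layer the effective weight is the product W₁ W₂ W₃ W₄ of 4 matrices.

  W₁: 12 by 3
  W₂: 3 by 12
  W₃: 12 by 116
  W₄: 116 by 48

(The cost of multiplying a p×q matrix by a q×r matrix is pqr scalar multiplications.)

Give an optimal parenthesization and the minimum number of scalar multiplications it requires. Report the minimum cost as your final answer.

Adjacent pairs: W₁W₂ = 12·3·12 = 432; W₂W₃ = 3·12·116 = 4176; W₃W₄ = 12·116·48 = 66816.
Length 3: W₁..W₃: k=1: 0+4176+12·3·116=8352; k=2: 432+0+12·12·116=17136 → min 8352 | W₂..W₄: k=2: 0+66816+3·12·48=68544; k=3: 4176+0+3·116·48=20880 → min 20880.
Length 4: W₁..W₄: k=1: 0+20880+12·3·48=22608; k=2: 432+66816+12·12·48=74160; k=3: 8352+0+12·116·48=75168 → min 22608.
Optimal parenthesization: (W₁ ((W₂ W₃) W₄)) with cost 22608.

22608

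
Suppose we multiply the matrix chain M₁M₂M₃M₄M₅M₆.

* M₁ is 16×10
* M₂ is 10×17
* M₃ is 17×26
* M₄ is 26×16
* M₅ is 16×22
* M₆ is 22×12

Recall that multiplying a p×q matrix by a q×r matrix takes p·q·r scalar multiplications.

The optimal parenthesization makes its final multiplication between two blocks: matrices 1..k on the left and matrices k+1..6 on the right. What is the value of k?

1

Adjacent pairs: M₁M₂ = 16·10·17 = 2720; M₂M₃ = 10·17·26 = 4420; M₃M₄ = 17·26·16 = 7072; M₄M₅ = 26·16·22 = 9152; M₅M₆ = 16·22·12 = 4224.
Length 3: M₁..M₃: k=1: 0+4420+16·10·26=8580; k=2: 2720+0+16·17·26=9792 → min 8580 | M₂..M₄: k=2: 0+7072+10·17·16=9792; k=3: 4420+0+10·26·16=8580 → min 8580 | M₃..M₅: k=3: 0+9152+17·26·22=18876; k=4: 7072+0+17·16·22=13056 → min 13056 | M₄..M₆: k=4: 0+4224+26·16·12=9216; k=5: 9152+0+26·22·12=16016 → min 9216.
Length 4: M₁..M₄: k=1: 0+8580+16·10·16=11140; k=2: 2720+7072+16·17·16=14144; k=3: 8580+0+16·26·16=15236 → min 11140 | M₂..M₅: k=2: 0+13056+10·17·22=16796; k=3: 4420+9152+10·26·22=19292; k=4: 8580+0+10·16·22=12100 → min 12100 | M₃..M₆: k=3: 0+9216+17·26·12=14520; k=4: 7072+4224+17·16·12=14560; k=5: 13056+0+17·22·12=17544 → min 14520.
Length 5: M₁..M₅: k=1: 0+12100+16·10·22=15620; k=2: 2720+13056+16·17·22=21760; k=3: 8580+9152+16·26·22=26884; k=4: 11140+0+16·16·22=16772 → min 15620 | M₂..M₆: k=2: 0+14520+10·17·12=16560; k=3: 4420+9216+10·26·12=16756; k=4: 8580+4224+10·16·12=14724; k=5: 12100+0+10·22·12=14740 → min 14724.
Top-level splits: k=1: (M₁..M₁)·(M₂..M₆) → 0+14724+16·10·12 = 16644; k=2: (M₁..M₂)·(M₃..M₆) → 2720+14520+16·17·12 = 20504; k=3: (M₁..M₃)·(M₄..M₆) → 8580+9216+16·26·12 = 22788; k=4: (M₁..M₄)·(M₅..M₆) → 11140+4224+16·16·12 = 18436; k=5: (M₁..M₅)·(M₆..M₆) → 15620+0+16·22·12 = 19844.
Best split is after M₁, i.e. k = 1.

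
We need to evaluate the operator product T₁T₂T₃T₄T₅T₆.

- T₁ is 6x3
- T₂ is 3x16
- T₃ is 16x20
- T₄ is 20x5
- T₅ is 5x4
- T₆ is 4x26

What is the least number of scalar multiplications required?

Adjacent pairs: T₁T₂ = 6·3·16 = 288; T₂T₃ = 3·16·20 = 960; T₃T₄ = 16·20·5 = 1600; T₄T₅ = 20·5·4 = 400; T₅T₆ = 5·4·26 = 520.
Length 3: T₁..T₃: k=1: 0+960+6·3·20=1320; k=2: 288+0+6·16·20=2208 → min 1320 | T₂..T₄: k=2: 0+1600+3·16·5=1840; k=3: 960+0+3·20·5=1260 → min 1260 | T₃..T₅: k=3: 0+400+16·20·4=1680; k=4: 1600+0+16·5·4=1920 → min 1680 | T₄..T₆: k=4: 0+520+20·5·26=3120; k=5: 400+0+20·4·26=2480 → min 2480.
Length 4: T₁..T₄: k=1: 0+1260+6·3·5=1350; k=2: 288+1600+6·16·5=2368; k=3: 1320+0+6·20·5=1920 → min 1350 | T₂..T₅: k=2: 0+1680+3·16·4=1872; k=3: 960+400+3·20·4=1600; k=4: 1260+0+3·5·4=1320 → min 1320 | T₃..T₆: k=3: 0+2480+16·20·26=10800; k=4: 1600+520+16·5·26=4200; k=5: 1680+0+16·4·26=3344 → min 3344.
Length 5: T₁..T₅: k=1: 0+1320+6·3·4=1392; k=2: 288+1680+6·16·4=2352; k=3: 1320+400+6·20·4=2200; k=4: 1350+0+6·5·4=1470 → min 1392 | T₂..T₆: k=2: 0+3344+3·16·26=4592; k=3: 960+2480+3·20·26=5000; k=4: 1260+520+3·5·26=2170; k=5: 1320+0+3·4·26=1632 → min 1632.
Length 6: T₁..T₆: k=1: 0+1632+6·3·26=2100; k=2: 288+3344+6·16·26=6128; k=3: 1320+2480+6·20·26=6920; k=4: 1350+520+6·5·26=2650; k=5: 1392+0+6·4·26=2016 → min 2016.
Optimal order: ((T₁(((T₂T₃)T₄)T₅))T₆) with cost 2016.

2016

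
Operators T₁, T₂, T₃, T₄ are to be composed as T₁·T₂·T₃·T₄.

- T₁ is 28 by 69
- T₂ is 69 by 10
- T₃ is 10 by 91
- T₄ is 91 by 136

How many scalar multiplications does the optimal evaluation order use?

Adjacent pairs: T₁T₂ = 28·69·10 = 19320; T₂T₃ = 69·10·91 = 62790; T₃T₄ = 10·91·136 = 123760.
Length 3: T₁..T₃: k=1: 0+62790+28·69·91=238602; k=2: 19320+0+28·10·91=44800 → min 44800 | T₂..T₄: k=2: 0+123760+69·10·136=217600; k=3: 62790+0+69·91·136=916734 → min 217600.
Length 4: T₁..T₄: k=1: 0+217600+28·69·136=480352; k=2: 19320+123760+28·10·136=181160; k=3: 44800+0+28·91·136=391328 → min 181160.
Optimal order: ((T₁·T₂)·(T₃·T₄)) with cost 181160.

181160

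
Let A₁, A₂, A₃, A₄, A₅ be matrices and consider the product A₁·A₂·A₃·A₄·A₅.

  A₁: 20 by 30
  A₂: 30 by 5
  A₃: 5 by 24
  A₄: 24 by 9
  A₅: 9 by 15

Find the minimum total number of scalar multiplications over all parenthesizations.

Adjacent pairs: A₁A₂ = 20·30·5 = 3000; A₂A₃ = 30·5·24 = 3600; A₃A₄ = 5·24·9 = 1080; A₄A₅ = 24·9·15 = 3240.
Length 3: A₁..A₃: k=1: 0+3600+20·30·24=18000; k=2: 3000+0+20·5·24=5400 → min 5400 | A₂..A₄: k=2: 0+1080+30·5·9=2430; k=3: 3600+0+30·24·9=10080 → min 2430 | A₃..A₅: k=3: 0+3240+5·24·15=5040; k=4: 1080+0+5·9·15=1755 → min 1755.
Length 4: A₁..A₄: k=1: 0+2430+20·30·9=7830; k=2: 3000+1080+20·5·9=4980; k=3: 5400+0+20·24·9=9720 → min 4980 | A₂..A₅: k=2: 0+1755+30·5·15=4005; k=3: 3600+3240+30·24·15=17640; k=4: 2430+0+30·9·15=6480 → min 4005.
Length 5: A₁..A₅: k=1: 0+4005+20·30·15=13005; k=2: 3000+1755+20·5·15=6255; k=3: 5400+3240+20·24·15=15840; k=4: 4980+0+20·9·15=7680 → min 6255.
Optimal order: ((A₁·A₂)·((A₃·A₄)·A₅)) with cost 6255.

6255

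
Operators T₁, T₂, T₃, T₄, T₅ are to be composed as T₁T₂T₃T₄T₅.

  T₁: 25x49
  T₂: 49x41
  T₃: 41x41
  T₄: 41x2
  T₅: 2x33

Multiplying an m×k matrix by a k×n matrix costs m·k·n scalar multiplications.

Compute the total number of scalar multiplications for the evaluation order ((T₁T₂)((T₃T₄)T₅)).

90118

(T₁T₂): 25×49 by 49×41 → 25×41, cost 25·49·41 = 50225
(T₃T₄): 41×41 by 41×2 → 41×2, cost 41·41·2 = 3362
((T₃T₄)T₅): 41×2 by 2×33 → 41×33, cost 41·2·33 = 2706; cumulative 6068
((T₁T₂)((T₃T₄)T₅)): 25×41 by 41×33 → 25×33, cost 25·41·33 = 33825; cumulative 90118
Total: 90118 scalar multiplications.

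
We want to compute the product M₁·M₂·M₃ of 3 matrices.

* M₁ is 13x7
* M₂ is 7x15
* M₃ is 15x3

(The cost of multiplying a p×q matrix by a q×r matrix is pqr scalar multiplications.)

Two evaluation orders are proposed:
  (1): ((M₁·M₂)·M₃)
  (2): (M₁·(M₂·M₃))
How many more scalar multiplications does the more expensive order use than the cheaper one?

1362

Order (1) = ((M₁·M₂)·M₃): (M₁·M₂): 13×7 by 7×15 → 13×15, cost 13·7·15 = 1365; ((M₁·M₂)·M₃): 13×15 by 15×3 → 13×3, cost 13·15·3 = 585; cumulative 1950. Total 1950.
Order (2) = (M₁·(M₂·M₃)): (M₂·M₃): 7×15 by 15×3 → 7×3, cost 7·15·3 = 315; (M₁·(M₂·M₃)): 13×7 by 7×3 → 13×3, cost 13·7·3 = 273; cumulative 588. Total 588.
Difference: |1950 − 588| = 1362.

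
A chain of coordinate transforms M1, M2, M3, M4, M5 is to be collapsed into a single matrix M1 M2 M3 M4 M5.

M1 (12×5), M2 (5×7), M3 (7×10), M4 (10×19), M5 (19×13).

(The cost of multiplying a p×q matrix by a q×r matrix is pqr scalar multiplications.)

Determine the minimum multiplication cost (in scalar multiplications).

Adjacent pairs: M1M2 = 12·5·7 = 420; M2M3 = 5·7·10 = 350; M3M4 = 7·10·19 = 1330; M4M5 = 10·19·13 = 2470.
Length 3: M1..M3: k=1: 0+350+12·5·10=950; k=2: 420+0+12·7·10=1260 → min 950 | M2..M4: k=2: 0+1330+5·7·19=1995; k=3: 350+0+5·10·19=1300 → min 1300 | M3..M5: k=3: 0+2470+7·10·13=3380; k=4: 1330+0+7·19·13=3059 → min 3059.
Length 4: M1..M4: k=1: 0+1300+12·5·19=2440; k=2: 420+1330+12·7·19=3346; k=3: 950+0+12·10·19=3230 → min 2440 | M2..M5: k=2: 0+3059+5·7·13=3514; k=3: 350+2470+5·10·13=3470; k=4: 1300+0+5·19·13=2535 → min 2535.
Length 5: M1..M5: k=1: 0+2535+12·5·13=3315; k=2: 420+3059+12·7·13=4571; k=3: 950+2470+12·10·13=4980; k=4: 2440+0+12·19·13=5404 → min 3315.
Optimal order: (M1 (((M2 M3) M4) M5)) with cost 3315.

3315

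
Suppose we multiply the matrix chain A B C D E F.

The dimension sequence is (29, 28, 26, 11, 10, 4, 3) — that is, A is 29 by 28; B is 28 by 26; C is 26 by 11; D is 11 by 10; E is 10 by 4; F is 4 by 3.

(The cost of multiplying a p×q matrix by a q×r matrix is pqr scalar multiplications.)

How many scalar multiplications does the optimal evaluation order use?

5928

Adjacent pairs: AB = 29·28·26 = 21112; BC = 28·26·11 = 8008; CD = 26·11·10 = 2860; DE = 11·10·4 = 440; EF = 10·4·3 = 120.
Length 3: A..C: k=1: 0+8008+29·28·11=16940; k=2: 21112+0+29·26·11=29406 → min 16940 | B..D: k=2: 0+2860+28·26·10=10140; k=3: 8008+0+28·11·10=11088 → min 10140 | C..E: k=3: 0+440+26·11·4=1584; k=4: 2860+0+26·10·4=3900 → min 1584 | D..F: k=4: 0+120+11·10·3=450; k=5: 440+0+11·4·3=572 → min 450.
Length 4: A..D: k=1: 0+10140+29·28·10=18260; k=2: 21112+2860+29·26·10=31512; k=3: 16940+0+29·11·10=20130 → min 18260 | B..E: k=2: 0+1584+28·26·4=4496; k=3: 8008+440+28·11·4=9680; k=4: 10140+0+28·10·4=11260 → min 4496 | C..F: k=3: 0+450+26·11·3=1308; k=4: 2860+120+26·10·3=3760; k=5: 1584+0+26·4·3=1896 → min 1308.
Length 5: A..E: k=1: 0+4496+29·28·4=7744; k=2: 21112+1584+29·26·4=25712; k=3: 16940+440+29·11·4=18656; k=4: 18260+0+29·10·4=19420 → min 7744 | B..F: k=2: 0+1308+28·26·3=3492; k=3: 8008+450+28·11·3=9382; k=4: 10140+120+28·10·3=11100; k=5: 4496+0+28·4·3=4832 → min 3492.
Length 6: A..F: k=1: 0+3492+29·28·3=5928; k=2: 21112+1308+29·26·3=24682; k=3: 16940+450+29·11·3=18347; k=4: 18260+120+29·10·3=19250; k=5: 7744+0+29·4·3=8092 → min 5928.
Optimal order: (A (B (C (D (E F))))) with cost 5928.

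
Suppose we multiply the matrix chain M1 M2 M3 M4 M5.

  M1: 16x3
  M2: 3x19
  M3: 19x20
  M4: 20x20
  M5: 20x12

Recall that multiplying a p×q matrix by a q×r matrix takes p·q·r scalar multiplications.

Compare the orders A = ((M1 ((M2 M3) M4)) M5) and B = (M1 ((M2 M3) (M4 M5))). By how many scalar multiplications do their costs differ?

96

Order A = ((M1 ((M2 M3) M4)) M5): (M2 M3): 3×19 by 19×20 → 3×20, cost 3·19·20 = 1140; ((M2 M3) M4): 3×20 by 20×20 → 3×20, cost 3·20·20 = 1200; cumulative 2340; (M1 ((M2 M3) M4)): 16×3 by 3×20 → 16×20, cost 16·3·20 = 960; cumulative 3300; ((M1 ((M2 M3) M4)) M5): 16×20 by 20×12 → 16×12, cost 16·20·12 = 3840; cumulative 7140. Total 7140.
Order B = (M1 ((M2 M3) (M4 M5))): (M2 M3): 3×19 by 19×20 → 3×20, cost 3·19·20 = 1140; (M4 M5): 20×20 by 20×12 → 20×12, cost 20·20·12 = 4800; ((M2 M3) (M4 M5)): 3×20 by 20×12 → 3×12, cost 3·20·12 = 720; cumulative 6660; (M1 ((M2 M3) (M4 M5))): 16×3 by 3×12 → 16×12, cost 16·3·12 = 576; cumulative 7236. Total 7236.
Difference: |7140 − 7236| = 96.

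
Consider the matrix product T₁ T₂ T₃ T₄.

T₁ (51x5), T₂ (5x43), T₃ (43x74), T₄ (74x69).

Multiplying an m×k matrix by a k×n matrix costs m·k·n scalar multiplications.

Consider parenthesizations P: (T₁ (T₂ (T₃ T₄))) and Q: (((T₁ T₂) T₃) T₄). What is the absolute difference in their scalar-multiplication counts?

181665

Order P = (T₁ (T₂ (T₃ T₄))): (T₃ T₄): 43×74 by 74×69 → 43×69, cost 43·74·69 = 219558; (T₂ (T₃ T₄)): 5×43 by 43×69 → 5×69, cost 5·43·69 = 14835; cumulative 234393; (T₁ (T₂ (T₃ T₄))): 51×5 by 5×69 → 51×69, cost 51·5·69 = 17595; cumulative 251988. Total 251988.
Order Q = (((T₁ T₂) T₃) T₄): (T₁ T₂): 51×5 by 5×43 → 51×43, cost 51·5·43 = 10965; ((T₁ T₂) T₃): 51×43 by 43×74 → 51×74, cost 51·43·74 = 162282; cumulative 173247; (((T₁ T₂) T₃) T₄): 51×74 by 74×69 → 51×69, cost 51·74·69 = 260406; cumulative 433653. Total 433653.
Difference: |251988 − 433653| = 181665.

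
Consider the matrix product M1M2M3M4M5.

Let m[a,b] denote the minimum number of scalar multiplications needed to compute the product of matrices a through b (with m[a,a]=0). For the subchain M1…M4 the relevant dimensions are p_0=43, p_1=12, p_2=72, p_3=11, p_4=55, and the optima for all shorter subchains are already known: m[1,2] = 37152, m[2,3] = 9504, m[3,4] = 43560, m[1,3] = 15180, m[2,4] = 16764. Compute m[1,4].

41195

m[1,4] = min over k∈[1,3] of m[1,k]+m[k+1,4]+p_{0}·p_k·p_{4}.
k=1: 0 + 16764 + 43·12·55 = 45144; k=2: 37152 + 43560 + 43·72·55 = 250992; k=3: 15180 + 0 + 43·11·55 = 41195.
Minimum: 41195 at k=3.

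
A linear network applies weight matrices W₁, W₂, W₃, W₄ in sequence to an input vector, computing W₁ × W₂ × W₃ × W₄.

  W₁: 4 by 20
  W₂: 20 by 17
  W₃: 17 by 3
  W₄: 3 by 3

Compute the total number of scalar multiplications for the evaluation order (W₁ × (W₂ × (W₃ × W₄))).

(W₃ × W₄): 17×3 by 3×3 → 17×3, cost 17·3·3 = 153
(W₂ × (W₃ × W₄)): 20×17 by 17×3 → 20×3, cost 20·17·3 = 1020; cumulative 1173
(W₁ × (W₂ × (W₃ × W₄))): 4×20 by 20×3 → 4×3, cost 4·20·3 = 240; cumulative 1413
Total: 1413 scalar multiplications.

1413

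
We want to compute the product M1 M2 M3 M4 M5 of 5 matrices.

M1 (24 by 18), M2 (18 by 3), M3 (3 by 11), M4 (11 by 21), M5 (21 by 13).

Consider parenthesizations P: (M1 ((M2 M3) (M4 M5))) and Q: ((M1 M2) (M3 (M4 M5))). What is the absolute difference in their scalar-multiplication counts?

6123

Order P = (M1 ((M2 M3) (M4 M5))): (M2 M3): 18×3 by 3×11 → 18×11, cost 18·3·11 = 594; (M4 M5): 11×21 by 21×13 → 11×13, cost 11·21·13 = 3003; ((M2 M3) (M4 M5)): 18×11 by 11×13 → 18×13, cost 18·11·13 = 2574; cumulative 6171; (M1 ((M2 M3) (M4 M5))): 24×18 by 18×13 → 24×13, cost 24·18·13 = 5616; cumulative 11787. Total 11787.
Order Q = ((M1 M2) (M3 (M4 M5))): (M1 M2): 24×18 by 18×3 → 24×3, cost 24·18·3 = 1296; (M4 M5): 11×21 by 21×13 → 11×13, cost 11·21·13 = 3003; (M3 (M4 M5)): 3×11 by 11×13 → 3×13, cost 3·11·13 = 429; cumulative 3432; ((M1 M2) (M3 (M4 M5))): 24×3 by 3×13 → 24×13, cost 24·3·13 = 936; cumulative 5664. Total 5664.
Difference: |11787 − 5664| = 6123.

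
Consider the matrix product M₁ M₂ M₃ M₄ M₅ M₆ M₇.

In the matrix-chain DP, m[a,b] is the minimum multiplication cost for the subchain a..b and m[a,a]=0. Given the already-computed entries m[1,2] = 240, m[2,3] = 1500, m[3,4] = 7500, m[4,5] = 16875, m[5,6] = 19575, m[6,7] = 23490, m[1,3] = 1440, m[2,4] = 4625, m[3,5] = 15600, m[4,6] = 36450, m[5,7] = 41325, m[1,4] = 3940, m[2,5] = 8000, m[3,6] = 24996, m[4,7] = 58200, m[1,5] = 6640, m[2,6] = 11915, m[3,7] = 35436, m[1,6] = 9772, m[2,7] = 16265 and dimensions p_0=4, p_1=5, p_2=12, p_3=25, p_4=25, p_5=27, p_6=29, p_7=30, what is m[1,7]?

m[1,7] = min over k∈[1,6] of m[1,k]+m[k+1,7]+p_{0}·p_k·p_{7}.
k=1: 0 + 16265 + 4·5·30 = 16865; k=2: 240 + 35436 + 4·12·30 = 37116; k=3: 1440 + 58200 + 4·25·30 = 62640; k=4: 3940 + 41325 + 4·25·30 = 48265; k=5: 6640 + 23490 + 4·27·30 = 33370; k=6: 9772 + 0 + 4·29·30 = 13252.
Minimum: 13252 at k=6.

13252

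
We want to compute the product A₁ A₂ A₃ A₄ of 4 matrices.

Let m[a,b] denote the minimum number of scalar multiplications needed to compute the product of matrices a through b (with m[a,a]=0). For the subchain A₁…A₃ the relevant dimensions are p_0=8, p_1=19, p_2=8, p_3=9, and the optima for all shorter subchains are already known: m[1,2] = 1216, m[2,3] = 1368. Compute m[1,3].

1792

m[1,3] = min over k∈[1,2] of m[1,k]+m[k+1,3]+p_{0}·p_k·p_{3}.
k=1: 0 + 1368 + 8·19·9 = 2736; k=2: 1216 + 0 + 8·8·9 = 1792.
Minimum: 1792 at k=2.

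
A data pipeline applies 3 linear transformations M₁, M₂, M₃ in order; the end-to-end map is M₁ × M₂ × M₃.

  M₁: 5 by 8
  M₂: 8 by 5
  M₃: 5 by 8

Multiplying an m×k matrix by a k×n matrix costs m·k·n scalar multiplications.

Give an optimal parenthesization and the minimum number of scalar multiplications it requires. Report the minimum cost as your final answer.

400

(M₁ × (M₂ × M₃)): cost 640.
((M₁ × M₂) × M₃): cost 400.
Optimal: ((M₁ × M₂) × M₃) with cost 400.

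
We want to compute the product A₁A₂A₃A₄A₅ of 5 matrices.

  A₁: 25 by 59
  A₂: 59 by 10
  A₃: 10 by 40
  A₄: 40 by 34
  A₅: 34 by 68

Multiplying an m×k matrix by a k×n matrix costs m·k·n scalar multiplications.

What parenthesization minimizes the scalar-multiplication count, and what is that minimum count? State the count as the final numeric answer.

Adjacent pairs: A₁A₂ = 25·59·10 = 14750; A₂A₃ = 59·10·40 = 23600; A₃A₄ = 10·40·34 = 13600; A₄A₅ = 40·34·68 = 92480.
Length 3: A₁..A₃: k=1: 0+23600+25·59·40=82600; k=2: 14750+0+25·10·40=24750 → min 24750 | A₂..A₄: k=2: 0+13600+59·10·34=33660; k=3: 23600+0+59·40·34=103840 → min 33660 | A₃..A₅: k=3: 0+92480+10·40·68=119680; k=4: 13600+0+10·34·68=36720 → min 36720.
Length 4: A₁..A₄: k=1: 0+33660+25·59·34=83810; k=2: 14750+13600+25·10·34=36850; k=3: 24750+0+25·40·34=58750 → min 36850 | A₂..A₅: k=2: 0+36720+59·10·68=76840; k=3: 23600+92480+59·40·68=276560; k=4: 33660+0+59·34·68=170068 → min 76840.
Length 5: A₁..A₅: k=1: 0+76840+25·59·68=177140; k=2: 14750+36720+25·10·68=68470; k=3: 24750+92480+25·40·68=185230; k=4: 36850+0+25·34·68=94650 → min 68470.
Optimal parenthesization: ((A₁A₂)((A₃A₄)A₅)) with cost 68470.

68470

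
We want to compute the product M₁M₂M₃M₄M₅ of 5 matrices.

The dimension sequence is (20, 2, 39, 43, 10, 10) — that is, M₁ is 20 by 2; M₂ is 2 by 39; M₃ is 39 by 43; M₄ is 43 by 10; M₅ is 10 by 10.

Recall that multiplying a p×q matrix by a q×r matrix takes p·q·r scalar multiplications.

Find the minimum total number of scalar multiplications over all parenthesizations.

4814

Adjacent pairs: M₁M₂ = 20·2·39 = 1560; M₂M₃ = 2·39·43 = 3354; M₃M₄ = 39·43·10 = 16770; M₄M₅ = 43·10·10 = 4300.
Length 3: M₁..M₃: k=1: 0+3354+20·2·43=5074; k=2: 1560+0+20·39·43=35100 → min 5074 | M₂..M₄: k=2: 0+16770+2·39·10=17550; k=3: 3354+0+2·43·10=4214 → min 4214 | M₃..M₅: k=3: 0+4300+39·43·10=21070; k=4: 16770+0+39·10·10=20670 → min 20670.
Length 4: M₁..M₄: k=1: 0+4214+20·2·10=4614; k=2: 1560+16770+20·39·10=26130; k=3: 5074+0+20·43·10=13674 → min 4614 | M₂..M₅: k=2: 0+20670+2·39·10=21450; k=3: 3354+4300+2·43·10=8514; k=4: 4214+0+2·10·10=4414 → min 4414.
Length 5: M₁..M₅: k=1: 0+4414+20·2·10=4814; k=2: 1560+20670+20·39·10=30030; k=3: 5074+4300+20·43·10=17974; k=4: 4614+0+20·10·10=6614 → min 4814.
Optimal order: (M₁(((M₂M₃)M₄)M₅)) with cost 4814.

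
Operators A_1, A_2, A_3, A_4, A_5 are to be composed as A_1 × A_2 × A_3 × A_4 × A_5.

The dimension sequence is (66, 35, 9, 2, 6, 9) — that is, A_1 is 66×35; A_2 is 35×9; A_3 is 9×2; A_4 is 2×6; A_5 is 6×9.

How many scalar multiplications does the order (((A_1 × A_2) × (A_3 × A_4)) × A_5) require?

(A_1 × A_2): 66×35 by 35×9 → 66×9, cost 66·35·9 = 20790
(A_3 × A_4): 9×2 by 2×6 → 9×6, cost 9·2·6 = 108
((A_1 × A_2) × (A_3 × A_4)): 66×9 by 9×6 → 66×6, cost 66·9·6 = 3564; cumulative 24462
(((A_1 × A_2) × (A_3 × A_4)) × A_5): 66×6 by 6×9 → 66×9, cost 66·6·9 = 3564; cumulative 28026
Total: 28026 scalar multiplications.

28026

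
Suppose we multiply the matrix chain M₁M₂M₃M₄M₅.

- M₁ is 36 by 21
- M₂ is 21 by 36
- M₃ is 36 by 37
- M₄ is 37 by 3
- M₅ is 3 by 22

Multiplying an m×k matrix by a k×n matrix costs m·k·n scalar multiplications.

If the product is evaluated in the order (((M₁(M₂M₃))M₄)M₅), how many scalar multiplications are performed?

62316

(M₂M₃): 21×36 by 36×37 → 21×37, cost 21·36·37 = 27972
(M₁(M₂M₃)): 36×21 by 21×37 → 36×37, cost 36·21·37 = 27972; cumulative 55944
((M₁(M₂M₃))M₄): 36×37 by 37×3 → 36×3, cost 36·37·3 = 3996; cumulative 59940
(((M₁(M₂M₃))M₄)M₅): 36×3 by 3×22 → 36×22, cost 36·3·22 = 2376; cumulative 62316
Total: 62316 scalar multiplications.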